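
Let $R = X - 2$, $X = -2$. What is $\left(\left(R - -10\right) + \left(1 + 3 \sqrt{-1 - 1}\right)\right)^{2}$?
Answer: $31 + 42 i \sqrt{2} \approx 31.0 + 59.397 i$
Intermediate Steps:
$R = -4$ ($R = -2 - 2 = -4$)
$\left(\left(R - -10\right) + \left(1 + 3 \sqrt{-1 - 1}\right)\right)^{2} = \left(\left(-4 - -10\right) + \left(1 + 3 \sqrt{-1 - 1}\right)\right)^{2} = \left(\left(-4 + 10\right) + \left(1 + 3 \sqrt{-2}\right)\right)^{2} = \left(6 + \left(1 + 3 i \sqrt{2}\right)\right)^{2} = \left(7 + 3 i \sqrt{2}\right)^{2}$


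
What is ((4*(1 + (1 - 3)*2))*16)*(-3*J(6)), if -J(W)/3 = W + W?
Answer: -20736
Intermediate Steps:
J(W) = -6*W (J(W) = -3*(W + W) = -6*W)
((4*(1 + (1 - 3)*2))*16)*(-3*J(6)) = ((4*(1 + (1 - 3)*2))*16)*(-(-18)*6) = ((4*(1 - 2*2))*16)*(-3*(-36)) = ((4*(1 - 4))*16)*108 = ((4*(-3))*16)*108 = -12*16*108 = -192*108 = -20736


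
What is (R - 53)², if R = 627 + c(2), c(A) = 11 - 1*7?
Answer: 334084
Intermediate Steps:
c(A) = 4 (c(A) = 11 - 7 = 4)
R = 631 (R = 627 + 4 = 631)
(R - 53)² = (631 - 53)² = 578² = 334084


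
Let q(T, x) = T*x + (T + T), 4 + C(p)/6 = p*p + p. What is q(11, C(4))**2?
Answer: 1162084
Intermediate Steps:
C(p) = -24 + 6*p + 6*p**2 (C(p) = -24 + 6*(p*p + p) = -24 + 6*(p**2 + p) = -24 + 6*(p + p**2) = -24 + (6*p + 6*p**2) = -24 + 6*p + 6*p**2)
q(T, x) = 2*T + T*x (q(T, x) = T*x + 2*T = 2*T + T*x)
q(11, C(4))**2 = (11*(2 + (-24 + 6*4 + 6*4**2)))**2 = (11*(2 + (-24 + 24 + 6*16)))**2 = (11*(2 + (-24 + 24 + 96)))**2 = (11*(2 + 96))**2 = (11*98)**2 = 1078**2 = 1162084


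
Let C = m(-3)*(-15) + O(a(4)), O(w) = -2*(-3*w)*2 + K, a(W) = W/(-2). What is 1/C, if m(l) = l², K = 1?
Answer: -1/158 ≈ -0.0063291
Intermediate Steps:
a(W) = -W/2 (a(W) = W*(-½) = -W/2)
O(w) = 1 + 12*w (O(w) = -2*(-3*w)*2 + 1 = -(-12)*w + 1 = 12*w + 1 = 1 + 12*w)
C = -158 (C = (-3)²*(-15) + (1 + 12*(-½*4)) = 9*(-15) + (1 + 12*(-2)) = -135 + (1 - 24) = -135 - 23 = -158)
1/C = 1/(-158) = -1/158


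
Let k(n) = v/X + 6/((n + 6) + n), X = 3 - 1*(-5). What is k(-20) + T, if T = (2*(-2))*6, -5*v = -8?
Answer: -2038/85 ≈ -23.976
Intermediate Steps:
v = 8/5 (v = -⅕*(-8) = 8/5 ≈ 1.6000)
X = 8 (X = 3 + 5 = 8)
k(n) = ⅕ + 6/(6 + 2*n) (k(n) = (8/5)/8 + 6/((n + 6) + n) = (8/5)*(⅛) + 6/((6 + n) + n) = ⅕ + 6/(6 + 2*n))
T = -24 (T = -4*6 = -24)
k(-20) + T = (18 - 20)/(5*(3 - 20)) - 24 = (⅕)*(-2)/(-17) - 24 = (⅕)*(-1/17)*(-2) - 24 = 2/85 - 24 = -2038/85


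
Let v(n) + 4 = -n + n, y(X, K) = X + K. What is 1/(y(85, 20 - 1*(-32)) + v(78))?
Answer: 1/133 ≈ 0.0075188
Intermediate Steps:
y(X, K) = K + X
v(n) = -4 (v(n) = -4 + (-n + n) = -4 + 0 = -4)
1/(y(85, 20 - 1*(-32)) + v(78)) = 1/(((20 - 1*(-32)) + 85) - 4) = 1/(((20 + 32) + 85) - 4) = 1/((52 + 85) - 4) = 1/(137 - 4) = 1/133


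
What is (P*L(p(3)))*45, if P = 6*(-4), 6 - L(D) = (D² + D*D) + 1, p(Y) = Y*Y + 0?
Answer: 169560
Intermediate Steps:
p(Y) = Y² (p(Y) = Y² + 0 = Y²)
L(D) = 5 - 2*D² (L(D) = 6 - ((D² + D*D) + 1) = 6 - ((D² + D²) + 1) = 6 - (2*D² + 1) = 6 - (1 + 2*D²) = 6 + (-1 - 2*D²) = 5 - 2*D²)
P = -24
(P*L(p(3)))*45 = -24*(5 - 2*(3²)²)*45 = -24*(5 - 2*9²)*45 = -24*(5 - 2*81)*45 = -24*(5 - 162)*45 = -24*(-157)*45 = 3768*45 = 169560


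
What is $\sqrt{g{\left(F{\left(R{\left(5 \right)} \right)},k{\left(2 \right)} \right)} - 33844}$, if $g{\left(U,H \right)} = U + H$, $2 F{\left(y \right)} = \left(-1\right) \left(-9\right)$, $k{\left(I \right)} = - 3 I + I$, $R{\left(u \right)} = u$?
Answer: $\frac{i \sqrt{135374}}{2} \approx 183.97 i$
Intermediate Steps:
$k{\left(I \right)} = - 2 I$
$F{\left(y \right)} = \frac{9}{2}$ ($F{\left(y \right)} = \frac{\left(-1\right) \left(-9\right)}{2} = \frac{1}{2} \cdot 9 = \frac{9}{2}$)
$g{\left(U,H \right)} = H + U$
$\sqrt{g{\left(F{\left(R{\left(5 \right)} \right)},k{\left(2 \right)} \right)} - 33844} = \sqrt{\left(\left(-2\right) 2 + \frac{9}{2}\right) - 33844} = \sqrt{\left(-4 + \frac{9}{2}\right) - 33844} = \sqrt{\frac{1}{2} - 33844} = \sqrt{- \frac{67687}{2}} = \frac{i \sqrt{135374}}{2}$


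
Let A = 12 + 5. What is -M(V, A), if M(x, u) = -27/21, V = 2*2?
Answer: 9/7 ≈ 1.2857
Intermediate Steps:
A = 17
V = 4
M(x, u) = -9/7 (M(x, u) = -27*1/21 = -9/7)
-M(V, A) = -1*(-9/7) = 9/7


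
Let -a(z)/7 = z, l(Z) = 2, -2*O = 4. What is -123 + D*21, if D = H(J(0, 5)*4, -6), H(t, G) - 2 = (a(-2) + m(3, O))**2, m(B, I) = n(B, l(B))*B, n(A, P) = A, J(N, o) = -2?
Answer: 11028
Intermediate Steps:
O = -2 (O = -1/2*4 = -2)
m(B, I) = B**2 (m(B, I) = B*B = B**2)
a(z) = -7*z
H(t, G) = 531 (H(t, G) = 2 + (-7*(-2) + 3**2)**2 = 2 + (14 + 9)**2 = 2 + 23**2 = 2 + 529 = 531)
D = 531
-123 + D*21 = -123 + 531*21 = -123 + 11151 = 11028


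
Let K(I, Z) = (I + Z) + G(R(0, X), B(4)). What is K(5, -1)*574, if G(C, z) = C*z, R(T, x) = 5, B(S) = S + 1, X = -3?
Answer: 16646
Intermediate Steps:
B(S) = 1 + S
K(I, Z) = 25 + I + Z (K(I, Z) = (I + Z) + 5*(1 + 4) = (I + Z) + 5*5 = (I + Z) + 25 = 25 + I + Z)
K(5, -1)*574 = (25 + 5 - 1)*574 = 29*574 = 16646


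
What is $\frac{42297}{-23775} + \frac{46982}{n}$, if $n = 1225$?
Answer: $\frac{14202443}{388325} \approx 36.574$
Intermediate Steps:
$\frac{42297}{-23775} + \frac{46982}{n} = \frac{42297}{-23775} + \frac{46982}{1225} = 42297 \left(- \frac{1}{23775}\right) + 46982 \cdot \frac{1}{1225} = - \frac{14099}{7925} + \frac{46982}{1225} = \frac{14202443}{388325}$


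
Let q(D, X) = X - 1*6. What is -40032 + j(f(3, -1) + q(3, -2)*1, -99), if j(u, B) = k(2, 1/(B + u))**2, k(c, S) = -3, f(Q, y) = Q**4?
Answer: -40023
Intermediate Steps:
q(D, X) = -6 + X (q(D, X) = X - 6 = -6 + X)
j(u, B) = 9 (j(u, B) = (-3)**2 = 9)
-40032 + j(f(3, -1) + q(3, -2)*1, -99) = -40032 + 9 = -40023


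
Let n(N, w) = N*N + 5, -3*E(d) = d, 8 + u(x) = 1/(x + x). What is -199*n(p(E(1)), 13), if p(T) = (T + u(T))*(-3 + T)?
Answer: -17398570/81 ≈ -2.1480e+5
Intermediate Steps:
u(x) = -8 + 1/(2*x) (u(x) = -8 + 1/(x + x) = -8 + 1/(2*x))
E(d) = -d/3
p(T) = (-3 + T)*(-8 + T + 1/(2*T)) (p(T) = (T + (-8 + 1/(2*T)))*(-3 + T) = (-8 + T + 1/(2*T))*(-3 + T) = (-3 + T)*(-8 + T + 1/(2*T)))
n(N, w) = 5 + N**2 (n(N, w) = N**2 + 5 = 5 + N**2)
-199*n(p(E(1)), 13) = -199*(5 + (49/2 + (-1/3*1)**2 - (-11)/3 - 3/(2*((-1/3*1))))**2) = -199*(5 + (49/2 + (-1/3)**2 - 11*(-1/3) - 3/(2*(-1/3)))**2) = -199*(5 + (49/2 + 1/9 + 11/3 - 3/2*(-3))**2) = -199*(5 + (49/2 + 1/9 + 11/3 + 9/2)**2) = -199*(5 + (295/9)**2) = -199*(5 + 87025/81) = -199*87430/81 = -17398570/81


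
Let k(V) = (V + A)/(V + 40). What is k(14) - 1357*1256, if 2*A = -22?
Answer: -30679055/18 ≈ -1.7044e+6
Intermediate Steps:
A = -11 (A = (½)*(-22) = -11)
k(V) = (-11 + V)/(40 + V) (k(V) = (V - 11)/(V + 40) = (-11 + V)/(40 + V))
k(14) - 1357*1256 = (-11 + 14)/(40 + 14) - 1357*1256 = 3/54 - 1704392 = (1/54)*3 - 1704392 = 1/18 - 1704392 = -30679055/18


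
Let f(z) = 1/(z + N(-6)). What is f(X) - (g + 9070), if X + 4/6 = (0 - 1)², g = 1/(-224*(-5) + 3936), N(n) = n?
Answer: -779599825/85952 ≈ -9070.2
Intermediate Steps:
g = 1/5056 (g = 1/(1120 + 3936) = 1/5056 ≈ 0.00019778)
X = ⅓ (X = -⅔ + (0 - 1)² = -⅔ + (-1)² = -⅔ + 1 = ⅓ ≈ 0.33333)
f(z) = 1/(-6 + z) (f(z) = 1/(z - 6) = 1/(-6 + z))
f(X) - (g + 9070) = 1/(-6 + ⅓) - (1/5056 + 9070) = 1/(-17/3) - 1*45857921/5056 = -3/17 - 45857921/5056 = -779599825/85952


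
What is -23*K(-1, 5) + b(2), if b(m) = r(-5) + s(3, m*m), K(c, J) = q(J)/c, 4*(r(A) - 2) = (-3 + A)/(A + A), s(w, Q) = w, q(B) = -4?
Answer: -434/5 ≈ -86.800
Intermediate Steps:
r(A) = 2 + (-3 + A)/(8*A) (r(A) = 2 + ((-3 + A)/(A + A))/4 = 2 + ((-3 + A)/((2*A)))/4 = 2 + ((-3 + A)*(1/(2*A)))/4 = 2 + ((-3 + A)/(2*A))/4 = 2 + (-3 + A)/(8*A))
K(c, J) = -4/c
b(m) = 26/5 (b(m) = (⅛)*(-3 + 17*(-5))/(-5) + 3 = (⅛)*(-⅕)*(-3 - 85) + 3 = (⅛)*(-⅕)*(-88) + 3 = 11/5 + 3 = 26/5)
-23*K(-1, 5) + b(2) = -(-92)/(-1) + 26/5 = -(-92)*(-1) + 26/5 = -23*4 + 26/5 = -92 + 26/5 = -434/5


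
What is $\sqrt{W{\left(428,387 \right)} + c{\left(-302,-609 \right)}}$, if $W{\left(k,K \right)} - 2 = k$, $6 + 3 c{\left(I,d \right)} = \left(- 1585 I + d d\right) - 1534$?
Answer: $\frac{\sqrt{2547903}}{3} \approx 532.07$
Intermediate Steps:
$c{\left(I,d \right)} = - \frac{1540}{3} - \frac{1585 I}{3} + \frac{d^{2}}{3}$ ($c{\left(I,d \right)} = -2 + \frac{\left(- 1585 I + d d\right) - 1534}{3} = -2 + \frac{\left(- 1585 I + d^{2}\right) - 1534}{3} = -2 + \frac{\left(d^{2} - 1585 I\right) - 1534}{3} = -2 + \frac{-1534 + d^{2} - 1585 I}{3} = -2 - \left(\frac{1534}{3} - \frac{d^{2}}{3} + \frac{1585 I}{3}\right) = - \frac{1540}{3} - \frac{1585 I}{3} + \frac{d^{2}}{3}$)
$W{\left(k,K \right)} = 2 + k$
$\sqrt{W{\left(428,387 \right)} + c{\left(-302,-609 \right)}} = \sqrt{\left(2 + 428\right) - \left(- \frac{477130}{3} - 123627\right)} = \sqrt{430 + \left(- \frac{1540}{3} + \frac{478670}{3} + \frac{1}{3} \cdot 370881\right)} = \sqrt{430 + \left(- \frac{1540}{3} + \frac{478670}{3} + 123627\right)} = \sqrt{430 + \frac{848011}{3}} = \sqrt{\frac{849301}{3}} = \frac{\sqrt{2547903}}{3}$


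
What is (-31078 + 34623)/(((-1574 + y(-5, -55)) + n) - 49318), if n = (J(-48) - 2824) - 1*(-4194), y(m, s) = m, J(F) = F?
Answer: -709/9915 ≈ -0.071508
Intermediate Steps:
n = 1322 (n = (-48 - 2824) - 1*(-4194) = -2872 + 4194 = 1322)
(-31078 + 34623)/(((-1574 + y(-5, -55)) + n) - 49318) = (-31078 + 34623)/(((-1574 - 5) + 1322) - 49318) = 3545/((-1579 + 1322) - 49318) = 3545/(-257 - 49318) = 3545/(-49575) = 3545*(-1/49575) = -709/9915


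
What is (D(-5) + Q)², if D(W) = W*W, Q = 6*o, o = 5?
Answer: 3025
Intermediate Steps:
Q = 30 (Q = 6*5 = 30)
D(W) = W²
(D(-5) + Q)² = ((-5)² + 30)² = (25 + 30)² = 55² = 3025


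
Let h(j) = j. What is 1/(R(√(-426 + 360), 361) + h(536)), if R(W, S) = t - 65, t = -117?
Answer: 1/354 ≈ 0.0028249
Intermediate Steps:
R(W, S) = -182 (R(W, S) = -117 - 65 = -182)
1/(R(√(-426 + 360), 361) + h(536)) = 1/(-182 + 536) = 1/354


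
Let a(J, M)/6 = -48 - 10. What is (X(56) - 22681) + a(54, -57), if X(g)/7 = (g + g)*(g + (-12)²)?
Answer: 133771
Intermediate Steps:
a(J, M) = -348 (a(J, M) = 6*(-48 - 10) = 6*(-58) = -348)
X(g) = 14*g*(144 + g) (X(g) = 7*((g + g)*(g + (-12)²)) = 7*((2*g)*(g + 144)) = 7*((2*g)*(144 + g)) = 7*(2*g*(144 + g)) = 14*g*(144 + g))
(X(56) - 22681) + a(54, -57) = (14*56*(144 + 56) - 22681) - 348 = (14*56*200 - 22681) - 348 = (156800 - 22681) - 348 = 134119 - 348 = 133771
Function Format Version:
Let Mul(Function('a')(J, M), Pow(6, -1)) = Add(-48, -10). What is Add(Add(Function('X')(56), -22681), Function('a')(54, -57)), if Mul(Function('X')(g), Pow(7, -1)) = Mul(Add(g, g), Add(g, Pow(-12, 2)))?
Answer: 133771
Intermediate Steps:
Function('a')(J, M) = -348 (Function('a')(J, M) = Mul(6, Add(-48, -10)) = Mul(6, -58) = -348)
Function('X')(g) = Mul(14, g, Add(144, g)) (Function('X')(g) = Mul(7, Mul(Add(g, g), Add(g, Pow(-12, 2)))) = Mul(7, Mul(Mul(2, g), Add(g, 144))) = Mul(7, Mul(Mul(2, g), Add(144, g))) = Mul(7, Mul(2, g, Add(144, g))) = Mul(14, g, Add(144, g)))
Add(Add(Function('X')(56), -22681), Function('a')(54, -57)) = Add(Add(Mul(14, 56, Add(144, 56)), -22681), -348) = Add(Add(Mul(14, 56, 200), -22681), -348) = Add(Add(156800, -22681), -348) = Add(134119, -348) = 133771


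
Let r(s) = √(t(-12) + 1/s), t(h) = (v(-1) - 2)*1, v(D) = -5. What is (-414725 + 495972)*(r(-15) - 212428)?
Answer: -17259137716 + 81247*I*√1590/15 ≈ -1.7259e+10 + 2.1598e+5*I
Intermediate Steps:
t(h) = -7 (t(h) = (-5 - 2)*1 = -7*1 = -7)
r(s) = √(-7 + 1/s)
(-414725 + 495972)*(r(-15) - 212428) = (-414725 + 495972)*(√(-7 + 1/(-15)) - 212428) = 81247*(√(-7 - 1/15) - 212428) = 81247*(√(-106/15) - 212428) = 81247*(I*√1590/15 - 212428) = 81247*(-212428 + I*√1590/15) = -17259137716 + 81247*I*√1590/15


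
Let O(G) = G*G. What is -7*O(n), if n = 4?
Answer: -112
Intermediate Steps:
O(G) = G**2
-7*O(n) = -7*4**2 = -7*16 = -112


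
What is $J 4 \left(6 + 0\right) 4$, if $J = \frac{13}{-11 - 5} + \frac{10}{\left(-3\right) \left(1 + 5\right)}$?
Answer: $- \frac{394}{3} \approx -131.33$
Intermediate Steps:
$J = - \frac{197}{144}$ ($J = \frac{13}{-16} + \frac{10}{\left(-3\right) 6} = 13 \left(- \frac{1}{16}\right) + \frac{10}{-18} = - \frac{13}{16} + 10 \left(- \frac{1}{18}\right) = - \frac{13}{16} - \frac{5}{9} = - \frac{197}{144} \approx -1.3681$)
$J 4 \left(6 + 0\right) 4 = \left(- \frac{197}{144}\right) 4 \left(6 + 0\right) 4 = - \frac{197 \cdot 6 \cdot 4}{36} = \left(- \frac{197}{36}\right) 24 = - \frac{394}{3}$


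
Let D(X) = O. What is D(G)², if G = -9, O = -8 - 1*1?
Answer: 81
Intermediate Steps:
O = -9 (O = -8 - 1 = -9)
D(X) = -9
D(G)² = (-9)² = 81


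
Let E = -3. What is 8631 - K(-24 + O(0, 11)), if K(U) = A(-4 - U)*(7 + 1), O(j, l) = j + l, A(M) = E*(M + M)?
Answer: 9063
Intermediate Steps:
A(M) = -6*M (A(M) = -3*(M + M) = -6*M)
K(U) = 192 + 48*U (K(U) = (-6*(-4 - U))*(7 + 1) = (24 + 6*U)*8 = 192 + 48*U)
8631 - K(-24 + O(0, 11)) = 8631 - (192 + 48*(-24 + (0 + 11))) = 8631 - (192 + 48*(-24 + 11)) = 8631 - (192 + 48*(-13)) = 8631 - (192 - 624) = 8631 - 1*(-432) = 8631 + 432 = 9063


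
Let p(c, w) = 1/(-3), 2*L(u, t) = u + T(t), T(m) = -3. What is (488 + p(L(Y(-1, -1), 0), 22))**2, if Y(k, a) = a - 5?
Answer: 2140369/9 ≈ 2.3782e+5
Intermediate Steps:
Y(k, a) = -5 + a
L(u, t) = -3/2 + u/2 (L(u, t) = (u - 3)/2 = (-3 + u)/2 = -3/2 + u/2)
p(c, w) = -1/3
(488 + p(L(Y(-1, -1), 0), 22))**2 = (488 - 1/3)**2 = (1463/3)**2 = 2140369/9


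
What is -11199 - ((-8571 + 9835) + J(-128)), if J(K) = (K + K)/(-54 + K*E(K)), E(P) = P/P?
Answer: -1134261/91 ≈ -12464.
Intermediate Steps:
E(P) = 1
J(K) = 2*K/(-54 + K) (J(K) = (K + K)/(-54 + K*1) = (2*K)/(-54 + K) = 2*K/(-54 + K))
-11199 - ((-8571 + 9835) + J(-128)) = -11199 - ((-8571 + 9835) + 2*(-128)/(-54 - 128)) = -11199 - (1264 + 2*(-128)/(-182)) = -11199 - (1264 + 2*(-128)*(-1/182)) = -11199 - (1264 + 128/91) = -11199 - 1*115152/91 = -11199 - 115152/91 = -1134261/91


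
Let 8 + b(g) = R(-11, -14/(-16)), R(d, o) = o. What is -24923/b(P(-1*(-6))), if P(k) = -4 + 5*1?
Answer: 199384/57 ≈ 3498.0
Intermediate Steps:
P(k) = 1 (P(k) = -4 + 5 = 1)
b(g) = -57/8 (b(g) = -8 - 14/(-16) = -8 - 14*(-1/16) = -8 + 7/8 = -57/8)
-24923/b(P(-1*(-6))) = -24923/(-57/8) = -24923*(-8/57) = 199384/57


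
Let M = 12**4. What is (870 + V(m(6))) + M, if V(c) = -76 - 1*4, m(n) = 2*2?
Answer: 21526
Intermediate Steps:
m(n) = 4
M = 20736
V(c) = -80 (V(c) = -76 - 4 = -80)
(870 + V(m(6))) + M = (870 - 80) + 20736 = 790 + 20736 = 21526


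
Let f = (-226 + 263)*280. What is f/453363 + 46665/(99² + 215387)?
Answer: 23489132075/102091907244 ≈ 0.23008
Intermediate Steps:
f = 10360 (f = 37*280 = 10360)
f/453363 + 46665/(99² + 215387) = 10360/453363 + 46665/(99² + 215387) = 10360*(1/453363) + 46665/(9801 + 215387) = 10360/453363 + 46665/225188 = 23489132075/102091907244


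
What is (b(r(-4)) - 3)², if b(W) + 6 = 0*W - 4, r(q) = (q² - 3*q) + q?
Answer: 169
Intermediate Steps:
r(q) = q² - 2*q
b(W) = -10 (b(W) = -6 + (0*W - 4) = -6 + (0 - 4) = -6 - 4 = -10)
(b(r(-4)) - 3)² = (-10 - 3)² = (-13)² = 169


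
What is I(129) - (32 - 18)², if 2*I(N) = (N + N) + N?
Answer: -5/2 ≈ -2.5000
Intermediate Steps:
I(N) = 3*N/2 (I(N) = ((N + N) + N)/2 = (2*N + N)/2 = (3*N)/2 = 3*N/2)
I(129) - (32 - 18)² = (3/2)*129 - (32 - 18)² = 387/2 - 1*14² = 387/2 - 1*196 = 387/2 - 196 = -5/2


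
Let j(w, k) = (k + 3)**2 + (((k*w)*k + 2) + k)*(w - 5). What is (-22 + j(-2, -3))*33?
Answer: 3663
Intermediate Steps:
j(w, k) = (3 + k)**2 + (-5 + w)*(2 + k + w*k**2) (j(w, k) = (3 + k)**2 + ((w*k**2 + 2) + k)*(-5 + w) = (3 + k)**2 + ((2 + w*k**2) + k)*(-5 + w) = (3 + k)**2 + (2 + k + w*k**2)*(-5 + w) = (3 + k)**2 + (-5 + w)*(2 + k + w*k**2))
(-22 + j(-2, -3))*33 = (-22 + (-1 - 3 + (-3)**2 + 2*(-2) - 3*(-2) + (-3)**2*(-2)**2 - 5*(-2)*(-3)**2))*33 = (-22 + (-1 - 3 + 9 - 4 + 6 + 9*4 - 5*(-2)*9))*33 = (-22 + (-1 - 3 + 9 - 4 + 6 + 36 + 90))*33 = (-22 + 133)*33 = 111*33 = 3663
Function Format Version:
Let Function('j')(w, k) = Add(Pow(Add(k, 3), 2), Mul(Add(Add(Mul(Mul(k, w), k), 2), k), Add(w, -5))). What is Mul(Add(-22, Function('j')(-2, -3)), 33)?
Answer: 3663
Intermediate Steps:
Function('j')(w, k) = Add(Pow(Add(3, k), 2), Mul(Add(-5, w), Add(2, k, Mul(w, Pow(k, 2))))) (Function('j')(w, k) = Add(Pow(Add(3, k), 2), Mul(Add(Add(Mul(w, Pow(k, 2)), 2), k), Add(-5, w))) = Add(Pow(Add(3, k), 2), Mul(Add(Add(2, Mul(w, Pow(k, 2))), k), Add(-5, w))) = Add(Pow(Add(3, k), 2), Mul(Add(2, k, Mul(w, Pow(k, 2))), Add(-5, w))) = Add(Pow(Add(3, k), 2), Mul(Add(-5, w), Add(2, k, Mul(w, Pow(k, 2))))))
Mul(Add(-22, Function('j')(-2, -3)), 33) = Mul(Add(-22, Add(-1, -3, Pow(-3, 2), Mul(2, -2), Mul(-3, -2), Mul(Pow(-3, 2), Pow(-2, 2)), Mul(-5, -2, Pow(-3, 2)))), 33) = Mul(Add(-22, Add(-1, -3, 9, -4, 6, Mul(9, 4), Mul(-5, -2, 9))), 33) = Mul(Add(-22, Add(-1, -3, 9, -4, 6, 36, 90)), 33) = Mul(Add(-22, 133), 33) = Mul(111, 33) = 3663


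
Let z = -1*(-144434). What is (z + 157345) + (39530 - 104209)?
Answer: 237100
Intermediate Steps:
z = 144434
(z + 157345) + (39530 - 104209) = (144434 + 157345) + (39530 - 104209) = 301779 - 64679 = 237100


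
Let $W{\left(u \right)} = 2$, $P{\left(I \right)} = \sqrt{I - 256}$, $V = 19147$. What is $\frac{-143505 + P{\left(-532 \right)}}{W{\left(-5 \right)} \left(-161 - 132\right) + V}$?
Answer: $- \frac{47835}{6187} + \frac{2 i \sqrt{197}}{18561} \approx -7.7315 + 0.0015124 i$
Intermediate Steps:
$P{\left(I \right)} = \sqrt{-256 + I}$
$\frac{-143505 + P{\left(-532 \right)}}{W{\left(-5 \right)} \left(-161 - 132\right) + V} = \frac{-143505 + \sqrt{-256 - 532}}{2 \left(-161 - 132\right) + 19147} = \frac{-143505 + \sqrt{-788}}{2 \left(-293\right) + 19147} = \frac{-143505 + 2 i \sqrt{197}}{-586 + 19147} = \frac{-143505 + 2 i \sqrt{197}}{18561} = \left(-143505 + 2 i \sqrt{197}\right) \frac{1}{18561} = - \frac{47835}{6187} + \frac{2 i \sqrt{197}}{18561}$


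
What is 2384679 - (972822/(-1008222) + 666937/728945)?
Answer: 292098695266748031/122489730965 ≈ 2.3847e+6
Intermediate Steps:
2384679 - (972822/(-1008222) + 666937/728945) = 2384679 - (972822*(-1/1008222) + 666937*(1/728945)) = 2384679 - (-162137/168037 + 666937/728945) = 2384679 - 1*(-6118862796/122489730965) = 2384679 + 6118862796/122489730965 = 292098695266748031/122489730965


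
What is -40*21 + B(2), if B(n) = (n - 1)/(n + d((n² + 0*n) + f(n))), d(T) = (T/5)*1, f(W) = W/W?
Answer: -2519/3 ≈ -839.67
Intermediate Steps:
f(W) = 1
d(T) = T/5 (d(T) = (T*(⅕))*1 = (T/5)*1 = T/5)
B(n) = (-1 + n)/(⅕ + n + n²/5) (B(n) = (n - 1)/(n + ((n² + 0*n) + 1)/5) = (-1 + n)/(n + ((n² + 0) + 1)/5) = (-1 + n)/(n + (n² + 1)/5) = (-1 + n)/(n + (1 + n²)/5) = (-1 + n)/(n + (⅕ + n²/5)) = (-1 + n)/(⅕ + n + n²/5))
-40*21 + B(2) = -40*21 + 5*(-1 + 2)/(1 + 2² + 5*2) = -840 + 5*1/(1 + 4 + 10) = -840 + 5*1/15 = -840 + 5*(1/15)*1 = -840 + ⅓ = -2519/3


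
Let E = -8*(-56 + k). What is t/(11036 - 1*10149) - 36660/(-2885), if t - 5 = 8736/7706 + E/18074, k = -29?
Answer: 226572444441981/17820616500239 ≈ 12.714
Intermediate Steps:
E = 680 (E = -8*(-56 - 29) = -8*(-85) = 680)
t = 214881441/34819561 (t = 5 + (8736/7706 + 680/18074) = 5 + (8736*(1/7706) + 680*(1/18074)) = 5 + (4368/3853 + 340/9037) = 5 + 40783636/34819561 = 214881441/34819561 ≈ 6.1713)
t/(11036 - 1*10149) - 36660/(-2885) = 214881441/(34819561*(11036 - 1*10149)) - 36660/(-2885) = 214881441/(34819561*(11036 - 10149)) - 36660*(-1/2885) = (214881441/34819561)/887 + 7332/577 = (214881441/34819561)*(1/887) + 7332/577 = 214881441/30884950607 + 7332/577 = 226572444441981/17820616500239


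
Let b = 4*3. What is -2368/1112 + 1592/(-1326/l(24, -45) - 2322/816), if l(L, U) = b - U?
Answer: -591777832/9377635 ≈ -63.105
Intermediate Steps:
b = 12
l(L, U) = 12 - U
-2368/1112 + 1592/(-1326/l(24, -45) - 2322/816) = -2368/1112 + 1592/(-1326/(12 - 1*(-45)) - 2322/816) = -2368*1/1112 + 1592/(-1326/(12 + 45) - 2322*1/816) = -296/139 + 1592/(-1326/57 - 387/136) = -296/139 + 1592/(-1326*1/57 - 387/136) = -296/139 + 1592/(-442/19 - 387/136) = -296/139 + 1592/(-67465/2584) = -296/139 + 1592*(-2584/67465) = -296/139 - 4113728/67465 = -591777832/9377635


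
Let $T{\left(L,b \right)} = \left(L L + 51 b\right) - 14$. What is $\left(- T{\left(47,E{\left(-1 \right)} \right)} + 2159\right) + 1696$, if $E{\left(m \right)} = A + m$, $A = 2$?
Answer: $1609$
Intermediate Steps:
$E{\left(m \right)} = 2 + m$
$T{\left(L,b \right)} = -14 + L^{2} + 51 b$ ($T{\left(L,b \right)} = \left(L^{2} + 51 b\right) - 14 = -14 + L^{2} + 51 b$)
$\left(- T{\left(47,E{\left(-1 \right)} \right)} + 2159\right) + 1696 = \left(- (-14 + 47^{2} + 51 \left(2 - 1\right)) + 2159\right) + 1696 = \left(- (-14 + 2209 + 51 \cdot 1) + 2159\right) + 1696 = \left(- (-14 + 2209 + 51) + 2159\right) + 1696 = \left(\left(-1\right) 2246 + 2159\right) + 1696 = \left(-2246 + 2159\right) + 1696 = -87 + 1696 = 1609$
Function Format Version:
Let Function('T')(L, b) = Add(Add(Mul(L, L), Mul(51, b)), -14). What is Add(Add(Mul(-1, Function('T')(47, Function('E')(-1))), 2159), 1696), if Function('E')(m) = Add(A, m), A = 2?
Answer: 1609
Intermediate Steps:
Function('E')(m) = Add(2, m)
Function('T')(L, b) = Add(-14, Pow(L, 2), Mul(51, b)) (Function('T')(L, b) = Add(Add(Pow(L, 2), Mul(51, b)), -14) = Add(-14, Pow(L, 2), Mul(51, b)))
Add(Add(Mul(-1, Function('T')(47, Function('E')(-1))), 2159), 1696) = Add(Add(Mul(-1, Add(-14, Pow(47, 2), Mul(51, Add(2, -1)))), 2159), 1696) = Add(Add(Mul(-1, Add(-14, 2209, Mul(51, 1))), 2159), 1696) = Add(Add(Mul(-1, Add(-14, 2209, 51)), 2159), 1696) = Add(Add(Mul(-1, 2246), 2159), 1696) = Add(Add(-2246, 2159), 1696) = Add(-87, 1696) = 1609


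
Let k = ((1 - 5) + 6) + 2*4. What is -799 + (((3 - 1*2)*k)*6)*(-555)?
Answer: -34099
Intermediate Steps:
k = 10 (k = (-4 + 6) + 8 = 2 + 8 = 10)
-799 + (((3 - 1*2)*k)*6)*(-555) = -799 + (((3 - 1*2)*10)*6)*(-555) = -799 + (((3 - 2)*10)*6)*(-555) = -799 + ((1*10)*6)*(-555) = -799 + (10*6)*(-555) = -799 + 60*(-555) = -799 - 33300 = -34099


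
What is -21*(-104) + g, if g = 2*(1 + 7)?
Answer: 2200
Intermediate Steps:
g = 16 (g = 2*8 = 16)
-21*(-104) + g = -21*(-104) + 16 = 2184 + 16 = 2200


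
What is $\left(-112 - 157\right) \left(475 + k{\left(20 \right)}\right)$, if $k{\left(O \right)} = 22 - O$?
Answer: $-128313$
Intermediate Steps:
$\left(-112 - 157\right) \left(475 + k{\left(20 \right)}\right) = \left(-112 - 157\right) \left(475 + \left(22 - 20\right)\right) = - 269 \left(475 + \left(22 - 20\right)\right) = - 269 \left(475 + 2\right) = \left(-269\right) 477 = -128313$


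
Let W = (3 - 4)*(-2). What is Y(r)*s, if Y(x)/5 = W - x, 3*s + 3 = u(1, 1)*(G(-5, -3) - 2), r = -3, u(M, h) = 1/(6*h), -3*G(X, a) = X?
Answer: -1375/54 ≈ -25.463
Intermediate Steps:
G(X, a) = -X/3
u(M, h) = 1/(6*h)
s = -55/54 (s = -1 + (((⅙)/1)*(-⅓*(-5) - 2))/3 = -1 + (((⅙)*1)*(5/3 - 2))/3 = -1 + ((⅙)*(-⅓))/3 = -1 + (⅓)*(-1/18) = -1 - 1/54 = -55/54 ≈ -1.0185)
W = 2 (W = -1*(-2) = 2)
Y(x) = 10 - 5*x (Y(x) = 5*(2 - x) = 10 - 5*x)
Y(r)*s = (10 - 5*(-3))*(-55/54) = (10 + 15)*(-55/54) = 25*(-55/54) = -1375/54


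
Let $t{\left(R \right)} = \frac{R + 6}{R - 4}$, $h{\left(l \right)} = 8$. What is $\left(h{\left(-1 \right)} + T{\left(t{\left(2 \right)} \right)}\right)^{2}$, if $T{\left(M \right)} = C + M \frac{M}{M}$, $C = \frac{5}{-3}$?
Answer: $\frac{49}{9} \approx 5.4444$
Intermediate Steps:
$C = - \frac{5}{3}$ ($C = 5 \left(- \frac{1}{3}\right) = - \frac{5}{3} \approx -1.6667$)
$t{\left(R \right)} = \frac{6 + R}{-4 + R}$
$T{\left(M \right)} = - \frac{5}{3} + M$ ($T{\left(M \right)} = - \frac{5}{3} + M \frac{M}{M} = - \frac{5}{3} + M 1 = - \frac{5}{3} + M$)
$\left(h{\left(-1 \right)} + T{\left(t{\left(2 \right)} \right)}\right)^{2} = \left(8 + \left(- \frac{5}{3} + \frac{6 + 2}{-4 + 2}\right)\right)^{2} = \left(8 + \left(- \frac{5}{3} + \frac{1}{-2} \cdot 8\right)\right)^{2} = \left(8 - \frac{17}{3}\right)^{2} = \left(\frac{7}{3}\right)^{2} = \frac{49}{9}$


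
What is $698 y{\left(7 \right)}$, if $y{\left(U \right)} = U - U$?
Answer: $0$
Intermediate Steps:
$y{\left(U \right)} = 0$
$698 y{\left(7 \right)} = 698 \cdot 0 = 0$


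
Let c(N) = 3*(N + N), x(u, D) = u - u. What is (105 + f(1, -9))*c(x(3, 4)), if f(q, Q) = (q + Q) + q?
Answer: 0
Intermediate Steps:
f(q, Q) = Q + 2*q (f(q, Q) = (Q + q) + q = Q + 2*q)
x(u, D) = 0
c(N) = 6*N (c(N) = 3*(2*N) = 6*N)
(105 + f(1, -9))*c(x(3, 4)) = (105 + (-9 + 2*1))*(6*0) = (105 + (-9 + 2))*0 = (105 - 7)*0 = 98*0 = 0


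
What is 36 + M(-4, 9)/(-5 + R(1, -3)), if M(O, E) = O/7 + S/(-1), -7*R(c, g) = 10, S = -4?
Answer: 532/15 ≈ 35.467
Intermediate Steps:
R(c, g) = -10/7 (R(c, g) = -⅐*10 = -10/7)
M(O, E) = 4 + O/7 (M(O, E) = O/7 - 4/(-1) = O*(⅐) - 4*(-1) = O/7 + 4 = 4 + O/7)
36 + M(-4, 9)/(-5 + R(1, -3)) = 36 + (4 + (⅐)*(-4))/(-5 - 10/7) = 36 + (4 - 4/7)/(-45/7) = 36 + (24/7)*(-7/45) = 36 - 8/15 = 532/15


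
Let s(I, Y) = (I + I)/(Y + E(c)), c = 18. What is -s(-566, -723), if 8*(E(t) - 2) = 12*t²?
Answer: -1132/235 ≈ -4.8170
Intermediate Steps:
E(t) = 2 + 3*t²/2 (E(t) = 2 + (12*t²)/8 = 2 + 3*t²/2)
s(I, Y) = 2*I/(488 + Y) (s(I, Y) = (I + I)/(Y + (2 + (3/2)*18²)) = (2*I)/(Y + (2 + (3/2)*324)) = (2*I)/(Y + (2 + 486)) = (2*I)/(Y + 488) = (2*I)/(488 + Y) = 2*I/(488 + Y))
-s(-566, -723) = -2*(-566)/(488 - 723) = -2*(-566)/(-235) = -2*(-566)*(-1)/235 = -1*1132/235 = -1132/235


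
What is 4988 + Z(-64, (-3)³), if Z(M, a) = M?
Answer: 4924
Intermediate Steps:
4988 + Z(-64, (-3)³) = 4988 - 64 = 4924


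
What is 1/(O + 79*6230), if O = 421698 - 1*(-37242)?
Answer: 1/951110 ≈ 1.0514e-6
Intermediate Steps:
O = 458940 (O = 421698 + 37242 = 458940)
1/(O + 79*6230) = 1/(458940 + 79*6230) = 1/(458940 + 492170) = 1/951110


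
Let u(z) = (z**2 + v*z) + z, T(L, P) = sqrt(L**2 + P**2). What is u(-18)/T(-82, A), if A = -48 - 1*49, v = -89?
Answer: 1908*sqrt(16133)/16133 ≈ 15.022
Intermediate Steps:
A = -97 (A = -48 - 49 = -97)
u(z) = z**2 - 88*z (u(z) = (z**2 - 89*z) + z = z**2 - 88*z)
u(-18)/T(-82, A) = (-18*(-88 - 18))/(sqrt((-82)**2 + (-97)**2)) = (-18*(-106))/(sqrt(6724 + 9409)) = 1908/(sqrt(16133)) = 1908*(sqrt(16133)/16133) = 1908*sqrt(16133)/16133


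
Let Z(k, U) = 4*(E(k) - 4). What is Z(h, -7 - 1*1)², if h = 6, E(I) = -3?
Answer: 784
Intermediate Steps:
Z(k, U) = -28 (Z(k, U) = 4*(-3 - 4) = 4*(-7) = -28)
Z(h, -7 - 1*1)² = (-28)² = 784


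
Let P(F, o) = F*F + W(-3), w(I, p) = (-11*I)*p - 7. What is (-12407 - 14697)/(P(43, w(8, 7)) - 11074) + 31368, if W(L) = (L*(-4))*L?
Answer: 41503736/1323 ≈ 31371.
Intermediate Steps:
W(L) = -4*L² (W(L) = (-4*L)*L = -4*L²)
w(I, p) = -7 - 11*I*p (w(I, p) = -11*I*p - 7 = -7 - 11*I*p)
P(F, o) = -36 + F² (P(F, o) = F*F - 4*(-3)² = F² - 4*9 = F² - 36 = -36 + F²)
(-12407 - 14697)/(P(43, w(8, 7)) - 11074) + 31368 = (-12407 - 14697)/((-36 + 43²) - 11074) + 31368 = -27104/((-36 + 1849) - 11074) + 31368 = -27104/(1813 - 11074) + 31368 = -27104/(-9261) + 31368 = -27104*(-1/9261) + 31368 = 3872/1323 + 31368 = 41503736/1323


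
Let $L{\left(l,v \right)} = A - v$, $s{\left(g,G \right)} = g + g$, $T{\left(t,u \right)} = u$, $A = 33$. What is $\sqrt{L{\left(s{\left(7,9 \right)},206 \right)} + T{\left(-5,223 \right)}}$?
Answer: $5 \sqrt{2} \approx 7.0711$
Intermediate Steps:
$s{\left(g,G \right)} = 2 g$
$L{\left(l,v \right)} = 33 - v$
$\sqrt{L{\left(s{\left(7,9 \right)},206 \right)} + T{\left(-5,223 \right)}} = \sqrt{\left(33 - 206\right) + 223} = \sqrt{-173 + 223} = \sqrt{50} = 5 \sqrt{2}$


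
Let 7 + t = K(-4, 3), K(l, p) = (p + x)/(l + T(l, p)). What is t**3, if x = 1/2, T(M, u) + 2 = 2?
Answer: -250047/512 ≈ -488.37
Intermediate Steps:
T(M, u) = 0 (T(M, u) = -2 + 2 = 0)
x = 1/2 ≈ 0.50000
K(l, p) = (1/2 + p)/l (K(l, p) = (p + 1/2)/(l + 0) = (1/2 + p)/l)
t = -63/8 (t = -7 + (1/2 + 3)/(-4) = -7 - 1/4*7/2 = -7 - 7/8 = -63/8 ≈ -7.8750)
t**3 = (-63/8)**3 = -250047/512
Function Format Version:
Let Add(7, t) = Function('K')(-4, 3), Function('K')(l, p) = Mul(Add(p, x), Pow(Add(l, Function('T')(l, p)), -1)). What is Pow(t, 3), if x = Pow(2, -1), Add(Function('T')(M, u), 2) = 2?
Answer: Rational(-250047, 512) ≈ -488.37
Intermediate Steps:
Function('T')(M, u) = 0 (Function('T')(M, u) = Add(-2, 2) = 0)
x = Rational(1, 2) ≈ 0.50000
Function('K')(l, p) = Mul(Pow(l, -1), Add(Rational(1, 2), p)) (Function('K')(l, p) = Mul(Add(p, Rational(1, 2)), Pow(Add(l, 0), -1)) = Mul(Add(Rational(1, 2), p), Pow(l, -1)) = Mul(Pow(l, -1), Add(Rational(1, 2), p)))
t = Rational(-63, 8) (t = Add(-7, Mul(Pow(-4, -1), Add(Rational(1, 2), 3))) = Add(-7, Mul(Rational(-1, 4), Rational(7, 2))) = Add(-7, Rational(-7, 8)) = Rational(-63, 8) ≈ -7.8750)
Pow(t, 3) = Pow(Rational(-63, 8), 3) = Rational(-250047, 512)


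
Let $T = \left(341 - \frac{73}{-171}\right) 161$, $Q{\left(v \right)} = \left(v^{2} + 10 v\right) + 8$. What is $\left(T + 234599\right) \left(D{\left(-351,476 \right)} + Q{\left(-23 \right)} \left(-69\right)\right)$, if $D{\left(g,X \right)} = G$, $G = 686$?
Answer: $- \frac{1014934637741}{171} \approx -5.9353 \cdot 10^{9}$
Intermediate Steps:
$Q{\left(v \right)} = 8 + v^{2} + 10 v$
$D{\left(g,X \right)} = 686$
$T = \frac{9399824}{171}$ ($T = \left(341 - - \frac{73}{171}\right) 161 = \left(341 + \frac{73}{171}\right) 161 = \frac{58384}{171} \cdot 161 = \frac{9399824}{171} \approx 54970.0$)
$\left(T + 234599\right) \left(D{\left(-351,476 \right)} + Q{\left(-23 \right)} \left(-69\right)\right) = \left(\frac{9399824}{171} + 234599\right) \left(686 + \left(8 + \left(-23\right)^{2} + 10 \left(-23\right)\right) \left(-69\right)\right) = \frac{49516253 \left(686 + \left(8 + 529 - 230\right) \left(-69\right)\right)}{171} = \frac{49516253 \left(686 + 307 \left(-69\right)\right)}{171} = \frac{49516253 \left(686 - 21183\right)}{171} = \frac{49516253}{171} \left(-20497\right) = - \frac{1014934637741}{171}$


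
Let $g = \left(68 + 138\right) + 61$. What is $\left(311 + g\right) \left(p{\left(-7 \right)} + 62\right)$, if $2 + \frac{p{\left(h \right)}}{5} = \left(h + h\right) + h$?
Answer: $-30634$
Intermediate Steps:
$p{\left(h \right)} = -10 + 15 h$ ($p{\left(h \right)} = -10 + 5 \left(\left(h + h\right) + h\right) = -10 + 5 \left(2 h + h\right) = -10 + 5 \cdot 3 h = -10 + 15 h$)
$g = 267$ ($g = 206 + 61 = 267$)
$\left(311 + g\right) \left(p{\left(-7 \right)} + 62\right) = \left(311 + 267\right) \left(\left(-10 + 15 \left(-7\right)\right) + 62\right) = 578 \left(\left(-10 - 105\right) + 62\right) = 578 \left(-115 + 62\right) = 578 \left(-53\right) = -30634$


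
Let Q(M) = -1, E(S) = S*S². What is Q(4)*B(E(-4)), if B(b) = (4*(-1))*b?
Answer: -256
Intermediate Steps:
E(S) = S³
B(b) = -4*b
Q(4)*B(E(-4)) = -(-4)*(-4)³ = -(-4)*(-64) = -1*256 = -256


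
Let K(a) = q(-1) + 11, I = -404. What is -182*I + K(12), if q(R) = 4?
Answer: 73543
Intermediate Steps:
K(a) = 15 (K(a) = 4 + 11 = 15)
-182*I + K(12) = -182*(-404) + 15 = 73528 + 15 = 73543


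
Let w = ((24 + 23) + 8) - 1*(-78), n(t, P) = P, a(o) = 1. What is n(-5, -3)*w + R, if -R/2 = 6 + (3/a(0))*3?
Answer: -429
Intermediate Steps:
R = -30 (R = -2*(6 + (3/1)*3) = -2*(6 + (3*1)*3) = -2*(6 + 3*3) = -2*(6 + 9) = -2*15 = -30)
w = 133 (w = (47 + 8) + 78 = 55 + 78 = 133)
n(-5, -3)*w + R = -3*133 - 30 = -399 - 30 = -429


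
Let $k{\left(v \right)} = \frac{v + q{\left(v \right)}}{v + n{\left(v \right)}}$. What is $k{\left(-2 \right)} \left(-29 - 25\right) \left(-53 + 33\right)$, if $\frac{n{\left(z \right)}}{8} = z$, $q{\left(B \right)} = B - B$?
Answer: $120$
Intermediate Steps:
$q{\left(B \right)} = 0$
$n{\left(z \right)} = 8 z$
$k{\left(v \right)} = \frac{1}{9}$ ($k{\left(v \right)} = \frac{v + 0}{v + 8 v} = \frac{v}{9 v} = v \frac{1}{9 v} = \frac{1}{9}$)
$k{\left(-2 \right)} \left(-29 - 25\right) \left(-53 + 33\right) = \frac{\left(-29 - 25\right) \left(-53 + 33\right)}{9} = \frac{\left(-54\right) \left(-20\right)}{9} = \frac{1}{9} \cdot 1080 = 120$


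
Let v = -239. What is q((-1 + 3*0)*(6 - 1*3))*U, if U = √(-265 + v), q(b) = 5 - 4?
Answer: 6*I*√14 ≈ 22.45*I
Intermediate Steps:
q(b) = 1
U = 6*I*√14 (U = √(-265 - 239) = √(-504) = 6*I*√14 ≈ 22.45*I)
q((-1 + 3*0)*(6 - 1*3))*U = 1*(6*I*√14) = 6*I*√14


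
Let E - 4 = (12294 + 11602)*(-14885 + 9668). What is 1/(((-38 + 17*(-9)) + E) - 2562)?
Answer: -1/124668181 ≈ -8.0213e-9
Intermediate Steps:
E = -124665428 (E = 4 + (12294 + 11602)*(-14885 + 9668) = 4 + 23896*(-5217) = 4 - 124665432 = -124665428)
1/(((-38 + 17*(-9)) + E) - 2562) = 1/(((-38 + 17*(-9)) - 124665428) - 2562) = 1/(((-38 - 153) - 124665428) - 2562) = 1/((-191 - 124665428) - 2562) = 1/(-124665619 - 2562) = 1/(-124668181) = -1/124668181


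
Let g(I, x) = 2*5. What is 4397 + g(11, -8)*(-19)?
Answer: 4207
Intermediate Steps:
g(I, x) = 10
4397 + g(11, -8)*(-19) = 4397 + 10*(-19) = 4397 - 190 = 4207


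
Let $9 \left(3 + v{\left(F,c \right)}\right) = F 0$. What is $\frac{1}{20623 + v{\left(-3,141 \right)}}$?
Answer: $\frac{1}{20620} \approx 4.8497 \cdot 10^{-5}$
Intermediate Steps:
$v{\left(F,c \right)} = -3$ ($v{\left(F,c \right)} = -3 + \frac{F 0}{9} = -3 + \frac{1}{9} \cdot 0 = -3 + 0 = -3$)
$\frac{1}{20623 + v{\left(-3,141 \right)}} = \frac{1}{20623 - 3} = \frac{1}{20620}$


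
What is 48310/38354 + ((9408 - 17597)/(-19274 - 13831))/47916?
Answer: 38316247533353/30419692294860 ≈ 1.2596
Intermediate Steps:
48310/38354 + ((9408 - 17597)/(-19274 - 13831))/47916 = 48310*(1/38354) - 8189/(-33105)*(1/47916) = 24155/19177 - 8189*(-1/33105)*(1/47916) = 24155/19177 + (8189/33105)*(1/47916) = 24155/19177 + 8189/1586259180 = 38316247533353/30419692294860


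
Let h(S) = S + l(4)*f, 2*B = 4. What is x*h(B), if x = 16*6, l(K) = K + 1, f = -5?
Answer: -2208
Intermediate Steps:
l(K) = 1 + K
B = 2 (B = (½)*4 = 2)
h(S) = -25 + S (h(S) = S + (1 + 4)*(-5) = S + 5*(-5) = S - 25 = -25 + S)
x = 96
x*h(B) = 96*(-25 + 2) = 96*(-23) = -2208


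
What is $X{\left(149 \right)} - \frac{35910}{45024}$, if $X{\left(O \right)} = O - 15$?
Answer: $\frac{142793}{1072} \approx 133.2$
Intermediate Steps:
$X{\left(O \right)} = -15 + O$ ($X{\left(O \right)} = O - 15 = -15 + O$)
$X{\left(149 \right)} - \frac{35910}{45024} = \left(-15 + 149\right) - \frac{35910}{45024} = 134 - \frac{855}{1072} = \frac{142793}{1072}$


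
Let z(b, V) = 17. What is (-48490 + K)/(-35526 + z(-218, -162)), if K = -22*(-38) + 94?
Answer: 47560/35509 ≈ 1.3394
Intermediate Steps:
K = 930 (K = 836 + 94 = 930)
(-48490 + K)/(-35526 + z(-218, -162)) = (-48490 + 930)/(-35526 + 17) = -47560/(-35509) = -47560*(-1/35509) = 47560/35509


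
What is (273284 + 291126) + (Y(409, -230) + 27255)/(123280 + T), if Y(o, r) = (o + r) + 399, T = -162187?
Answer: 21959472037/38907 ≈ 5.6441e+5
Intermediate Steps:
Y(o, r) = 399 + o + r
(273284 + 291126) + (Y(409, -230) + 27255)/(123280 + T) = (273284 + 291126) + ((399 + 409 - 230) + 27255)/(123280 - 162187) = 564410 + (578 + 27255)/(-38907) = 564410 + 27833*(-1/38907) = 564410 - 27833/38907 = 21959472037/38907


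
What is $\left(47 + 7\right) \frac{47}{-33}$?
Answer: $- \frac{846}{11} \approx -76.909$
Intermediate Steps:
$\left(47 + 7\right) \frac{47}{-33} = 54 \cdot 47 \left(- \frac{1}{33}\right) = 54 \left(- \frac{47}{33}\right) = - \frac{846}{11}$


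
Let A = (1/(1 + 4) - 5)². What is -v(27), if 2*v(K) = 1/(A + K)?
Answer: -25/2502 ≈ -0.0099920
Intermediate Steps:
A = 576/25 (A = (1/5 - 5)² = (⅕ - 5)² = (-24/5)² = 576/25 ≈ 23.040)
v(K) = 1/(2*(576/25 + K))
-v(27) = -25/(2*(576 + 25*27)) = -25/(2*(576 + 675)) = -25/(2*1251) = -1*25/2502 = -25/2502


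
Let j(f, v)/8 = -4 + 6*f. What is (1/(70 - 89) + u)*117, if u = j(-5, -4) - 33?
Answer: -678132/19 ≈ -35691.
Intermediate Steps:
j(f, v) = -32 + 48*f (j(f, v) = 8*(-4 + 6*f) = -32 + 48*f)
u = -305 (u = (-32 + 48*(-5)) - 33 = (-32 - 240) - 33 = -272 - 33 = -305)
(1/(70 - 89) + u)*117 = (1/(70 - 89) - 305)*117 = (1/(-19) - 305)*117 = (-1/19 - 305)*117 = -5796/19*117 = -678132/19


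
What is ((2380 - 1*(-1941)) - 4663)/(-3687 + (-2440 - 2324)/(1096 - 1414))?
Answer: 954/10243 ≈ 0.093137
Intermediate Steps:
((2380 - 1*(-1941)) - 4663)/(-3687 + (-2440 - 2324)/(1096 - 1414)) = ((2380 + 1941) - 4663)/(-3687 - 4764/(-318)) = (4321 - 4663)/(-3687 - 4764*(-1/318)) = -342/(-3687 + 794/53) = -342/(-194617/53) = -342*(-53/194617) = 954/10243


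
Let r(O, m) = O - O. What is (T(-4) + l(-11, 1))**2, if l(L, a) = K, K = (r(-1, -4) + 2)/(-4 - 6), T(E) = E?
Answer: 441/25 ≈ 17.640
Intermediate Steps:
r(O, m) = 0
K = -1/5 (K = (0 + 2)/(-4 - 6) = 2/(-10) = 2*(-1/10) = -1/5 ≈ -0.20000)
l(L, a) = -1/5
(T(-4) + l(-11, 1))**2 = (-4 - 1/5)**2 = (-21/5)**2 = 441/25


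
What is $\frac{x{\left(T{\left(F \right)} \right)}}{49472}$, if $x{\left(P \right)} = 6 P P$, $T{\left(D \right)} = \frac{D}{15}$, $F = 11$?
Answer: $\frac{121}{1855200} \approx 6.5222 \cdot 10^{-5}$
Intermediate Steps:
$T{\left(D \right)} = \frac{D}{15}$ ($T{\left(D \right)} = D \frac{1}{15} = \frac{D}{15}$)
$x{\left(P \right)} = 6 P^{2}$
$\frac{x{\left(T{\left(F \right)} \right)}}{49472} = \frac{6 \left(\frac{1}{15} \cdot 11\right)^{2}}{49472} = 6 \left(\frac{11}{15}\right)^{2} \cdot \frac{1}{49472} = 6 \cdot \frac{121}{225} \cdot \frac{1}{49472} = \frac{242}{75} \cdot \frac{1}{49472} = \frac{121}{1855200}$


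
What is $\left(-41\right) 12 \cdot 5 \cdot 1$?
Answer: $-2460$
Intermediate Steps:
$\left(-41\right) 12 \cdot 5 \cdot 1 = \left(-492\right) 5 = -2460$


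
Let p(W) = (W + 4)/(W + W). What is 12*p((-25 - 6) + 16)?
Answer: 22/5 ≈ 4.4000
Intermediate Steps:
p(W) = (4 + W)/(2*W) (p(W) = (4 + W)/((2*W)) = (4 + W)*(1/(2*W)) = (4 + W)/(2*W))
12*p((-25 - 6) + 16) = 12*((4 + ((-25 - 6) + 16))/(2*((-25 - 6) + 16))) = 12*((4 + (-31 + 16))/(2*(-31 + 16))) = 12*((½)*(4 - 15)/(-15)) = 12*((½)*(-1/15)*(-11)) = 12*(11/30) = 22/5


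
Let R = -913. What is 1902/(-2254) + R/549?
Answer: -1551050/618723 ≈ -2.5069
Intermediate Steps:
1902/(-2254) + R/549 = 1902/(-2254) - 913/549 = 1902*(-1/2254) - 913*1/549 = -951/1127 - 913/549 = -1551050/618723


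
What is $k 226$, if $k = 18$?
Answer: $4068$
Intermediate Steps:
$k 226 = 18 \cdot 226 = 4068$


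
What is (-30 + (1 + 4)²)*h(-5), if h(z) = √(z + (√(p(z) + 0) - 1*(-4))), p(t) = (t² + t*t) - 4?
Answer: -5*√(-1 + √46) ≈ -12.023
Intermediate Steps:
p(t) = -4 + 2*t² (p(t) = (t² + t²) - 4 = 2*t² - 4 = -4 + 2*t²)
h(z) = √(4 + z + √(-4 + 2*z²)) (h(z) = √(z + (√((-4 + 2*z²) + 0) - 1*(-4))) = √(z + (√(-4 + 2*z²) + 4)) = √(z + (4 + √(-4 + 2*z²))) = √(4 + z + √(-4 + 2*z²)))
(-30 + (1 + 4)²)*h(-5) = (-30 + (1 + 4)²)*√(4 - 5 + √2*√(-2 + (-5)²)) = (-30 + 5²)*√(4 - 5 + √2*√(-2 + 25)) = (-30 + 25)*√(4 - 5 + √2*√23) = -5*√(4 - 5 + √46) = -5*√(-1 + √46)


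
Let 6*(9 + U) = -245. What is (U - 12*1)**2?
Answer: 137641/36 ≈ 3823.4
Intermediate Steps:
U = -299/6 (U = -9 + (1/6)*(-245) = -9 - 245/6 = -299/6 ≈ -49.833)
(U - 12*1)**2 = (-299/6 - 12*1)**2 = (-299/6 - 12)**2 = (-371/6)**2 = 137641/36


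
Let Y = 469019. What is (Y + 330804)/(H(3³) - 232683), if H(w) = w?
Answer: -799823/232656 ≈ -3.4378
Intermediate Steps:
(Y + 330804)/(H(3³) - 232683) = (469019 + 330804)/(3³ - 232683) = 799823/(27 - 232683) = 799823/(-232656) = 799823*(-1/232656) = -799823/232656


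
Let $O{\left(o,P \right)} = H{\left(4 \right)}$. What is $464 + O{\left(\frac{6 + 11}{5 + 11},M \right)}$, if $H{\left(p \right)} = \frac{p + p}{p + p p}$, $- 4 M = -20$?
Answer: $\frac{2322}{5} \approx 464.4$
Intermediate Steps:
$M = 5$ ($M = \left(- \frac{1}{4}\right) \left(-20\right) = 5$)
$H{\left(p \right)} = \frac{2 p}{p + p^{2}}$
$O{\left(o,P \right)} = \frac{2}{5}$ ($O{\left(o,P \right)} = \frac{2}{1 + 4} = \frac{2}{5}$)
$464 + O{\left(\frac{6 + 11}{5 + 11},M \right)} = 464 + \frac{2}{5} = \frac{2322}{5}$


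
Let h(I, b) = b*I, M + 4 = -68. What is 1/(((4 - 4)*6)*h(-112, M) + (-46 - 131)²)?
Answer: 1/31329 ≈ 3.1919e-5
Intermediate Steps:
M = -72 (M = -4 - 68 = -72)
h(I, b) = I*b
1/(((4 - 4)*6)*h(-112, M) + (-46 - 131)²) = 1/(((4 - 4)*6)*(-112*(-72)) + (-46 - 131)²) = 1/((0*6)*8064 + (-177)²) = 1/(0*8064 + 31329) = 1/(0 + 31329) = 1/31329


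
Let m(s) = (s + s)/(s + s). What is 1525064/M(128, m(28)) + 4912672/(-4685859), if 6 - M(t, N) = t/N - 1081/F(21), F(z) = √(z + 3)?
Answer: 20920189827425888/3801848270355 + 3297188368*√6/811345 ≈ 15457.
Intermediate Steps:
F(z) = √(3 + z)
m(s) = 1 (m(s) = (2*s)/((2*s)) = (2*s)*(1/(2*s)) = 1)
M(t, N) = 6 + 1081*√6/12 - t/N (M(t, N) = 6 - (t/N - 1081/√(3 + 21)) = 6 - (t/N - 1081*√6/12) = 6 - (-1081*√6/12 + t/N) = 6 + (1081*√6/12 - t/N) = 6 + 1081*√6/12 - t/N)
1525064/M(128, m(28)) + 4912672/(-4685859) = 1525064/(6 + 1081*√6/12 - 1*128/1) + 4912672/(-4685859) = 1525064/(6 + 1081*√6/12 - 1*128*1) + 4912672*(-1/4685859) = 1525064/(6 + 1081*√6/12 - 128) - 4912672/4685859 = 1525064/(-122 + 1081*√6/12) - 4912672/4685859 = -4912672/4685859 + 1525064/(-122 + 1081*√6/12)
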